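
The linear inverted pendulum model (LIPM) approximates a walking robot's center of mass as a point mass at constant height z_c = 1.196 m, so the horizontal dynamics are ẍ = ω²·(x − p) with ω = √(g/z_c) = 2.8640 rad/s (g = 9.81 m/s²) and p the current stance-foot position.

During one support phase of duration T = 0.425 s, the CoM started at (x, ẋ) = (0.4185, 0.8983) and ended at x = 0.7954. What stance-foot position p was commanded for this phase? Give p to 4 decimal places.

p = 0.5456

ωT = 2.8640·0.425 = 1.217200; cosh(ωT) = 1.836887, sinh(ωT) = 1.540829
x(T) = p + (x₀−p)·cosh(ωT) + (ẋ₀/ω)·sinh(ωT) ⇒ p·(1 − cosh) = x(T) − x₀·cosh − (ẋ₀/ω)·sinh
numerator   = 0.7954 − (0.4185)·1.836887 − (0.8983/2.8640)·1.540829 = -0.456622
denominator = 1 − 1.836887 = -0.836887
p = -0.456622 / -0.836887 = 0.5456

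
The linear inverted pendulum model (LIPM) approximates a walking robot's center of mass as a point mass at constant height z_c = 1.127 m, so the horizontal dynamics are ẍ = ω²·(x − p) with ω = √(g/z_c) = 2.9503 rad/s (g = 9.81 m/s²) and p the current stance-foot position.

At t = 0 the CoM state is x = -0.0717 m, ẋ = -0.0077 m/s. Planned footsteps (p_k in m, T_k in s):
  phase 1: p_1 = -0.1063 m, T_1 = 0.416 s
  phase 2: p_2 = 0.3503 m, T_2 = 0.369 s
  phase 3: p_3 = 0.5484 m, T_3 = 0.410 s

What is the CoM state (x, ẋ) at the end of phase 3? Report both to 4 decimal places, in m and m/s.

phase 1: p=-0.1063, T=0.416, ωT=1.227325, cosh=1.852582, sinh=1.559507; start (x,ẋ)=(-0.071700, -0.007700) → end (x,ẋ)=(-0.046271, 0.144930)
phase 2: p=0.3503, T=0.369, ωT=1.088661, cosh=1.653480, sinh=1.316813; start (x,ẋ)=(-0.046271, 0.144930) → end (x,ẋ)=(-0.240735, -1.301036)
phase 3: p=0.5484, T=0.410, ωT=1.209623, cosh=1.825265, sinh=1.526955; start (x,ẋ)=(-0.240735, -1.301036) → end (x,ẋ)=(-1.565344, -5.929770)

x = -1.5653, ẋ = -5.9298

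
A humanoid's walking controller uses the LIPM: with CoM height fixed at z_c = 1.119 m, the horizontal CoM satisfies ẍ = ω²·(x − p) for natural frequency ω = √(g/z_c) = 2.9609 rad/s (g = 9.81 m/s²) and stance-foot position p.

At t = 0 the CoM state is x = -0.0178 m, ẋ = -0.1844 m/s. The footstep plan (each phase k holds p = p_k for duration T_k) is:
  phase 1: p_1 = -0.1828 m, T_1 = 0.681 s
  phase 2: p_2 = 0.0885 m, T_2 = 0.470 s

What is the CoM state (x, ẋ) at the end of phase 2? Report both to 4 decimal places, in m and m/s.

phase 1: p=-0.1828, T=0.681, ωT=2.016373, cosh=3.822085, sinh=3.688947; start (x,ẋ)=(-0.017800, -0.184400) → end (x,ẋ)=(0.218102, 1.097437)
phase 2: p=0.0885, T=0.470, ωT=1.391623, cosh=2.135021, sinh=1.886350; start (x,ẋ)=(0.218102, 1.097437) → end (x,ẋ)=(1.064367, 3.066920)

x = 1.0644, ẋ = 3.0669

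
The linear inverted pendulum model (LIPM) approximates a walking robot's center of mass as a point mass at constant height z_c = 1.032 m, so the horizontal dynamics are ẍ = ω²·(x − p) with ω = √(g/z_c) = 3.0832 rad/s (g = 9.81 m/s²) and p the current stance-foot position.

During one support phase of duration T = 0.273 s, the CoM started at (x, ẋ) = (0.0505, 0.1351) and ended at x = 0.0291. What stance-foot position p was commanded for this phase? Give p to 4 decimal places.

p = 0.2177

ωT = 3.0832·0.273 = 0.841714; cosh(ωT) = 1.375656, sinh(ωT) = 0.944684
x(T) = p + (x₀−p)·cosh(ωT) + (ẋ₀/ω)·sinh(ωT) ⇒ p·(1 − cosh) = x(T) − x₀·cosh − (ẋ₀/ω)·sinh
numerator   = 0.0291 − (0.0505)·1.375656 − (0.1351/3.0832)·0.944684 = -0.081765
denominator = 1 − 1.375656 = -0.375656
p = -0.081765 / -0.375656 = 0.2177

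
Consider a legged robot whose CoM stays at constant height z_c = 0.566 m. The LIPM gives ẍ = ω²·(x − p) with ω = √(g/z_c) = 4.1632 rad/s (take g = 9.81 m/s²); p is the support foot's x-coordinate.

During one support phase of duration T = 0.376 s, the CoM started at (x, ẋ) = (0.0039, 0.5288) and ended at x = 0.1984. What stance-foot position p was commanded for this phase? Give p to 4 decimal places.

p = 0.0681

ωT = 4.1632·0.376 = 1.565363; cosh(ωT) = 2.496712, sinh(ωT) = 2.287700
x(T) = p + (x₀−p)·cosh(ωT) + (ẋ₀/ω)·sinh(ωT) ⇒ p·(1 − cosh) = x(T) − x₀·cosh − (ẋ₀/ω)·sinh
numerator   = 0.1984 − (0.0039)·2.496712 − (0.5288/4.1632)·2.287700 = -0.101916
denominator = 1 − 2.496712 = -1.496712
p = -0.101916 / -1.496712 = 0.0681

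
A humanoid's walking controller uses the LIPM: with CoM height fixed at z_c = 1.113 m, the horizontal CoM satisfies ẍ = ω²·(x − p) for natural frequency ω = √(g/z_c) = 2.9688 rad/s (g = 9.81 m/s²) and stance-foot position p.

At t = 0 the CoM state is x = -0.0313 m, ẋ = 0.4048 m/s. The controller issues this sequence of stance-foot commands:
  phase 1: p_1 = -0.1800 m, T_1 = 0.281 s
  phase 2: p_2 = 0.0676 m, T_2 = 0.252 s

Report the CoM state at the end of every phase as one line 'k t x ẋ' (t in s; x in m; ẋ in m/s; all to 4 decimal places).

phase 1: p=-0.1800, T=0.281, ωT=0.834233, cosh=1.368627, sinh=0.934419; start (x,ẋ)=(-0.031300, 0.404800) → end (x,ẋ)=(0.150924, 0.966530)
phase 2: p=0.0676, T=0.252, ωT=0.748138, cosh=1.293154, sinh=0.819907; start (x,ẋ)=(0.150924, 0.966530) → end (x,ẋ)=(0.442282, 1.452694)

1 0.2810 0.1509 0.9665
2 0.5330 0.4423 1.4527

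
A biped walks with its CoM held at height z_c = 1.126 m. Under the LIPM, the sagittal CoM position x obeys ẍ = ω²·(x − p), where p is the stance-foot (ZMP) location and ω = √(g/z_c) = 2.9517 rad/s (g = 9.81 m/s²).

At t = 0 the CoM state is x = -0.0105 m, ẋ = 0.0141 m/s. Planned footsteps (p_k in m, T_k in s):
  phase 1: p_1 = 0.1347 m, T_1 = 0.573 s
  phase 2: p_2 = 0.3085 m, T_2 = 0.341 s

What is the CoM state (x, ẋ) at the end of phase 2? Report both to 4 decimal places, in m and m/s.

x = -1.0086, ẋ = -3.6703

phase 1: p=0.1347, T=0.573, ωT=1.691324, cosh=2.805468, sinh=2.621193; start (x,ẋ)=(-0.010500, 0.014100) → end (x,ẋ)=(-0.260133, -1.083852)
phase 2: p=0.3085, T=0.341, ωT=1.006530, cosh=1.550787, sinh=1.185302; start (x,ẋ)=(-0.260133, -1.083852) → end (x,ẋ)=(-1.008566, -3.670274)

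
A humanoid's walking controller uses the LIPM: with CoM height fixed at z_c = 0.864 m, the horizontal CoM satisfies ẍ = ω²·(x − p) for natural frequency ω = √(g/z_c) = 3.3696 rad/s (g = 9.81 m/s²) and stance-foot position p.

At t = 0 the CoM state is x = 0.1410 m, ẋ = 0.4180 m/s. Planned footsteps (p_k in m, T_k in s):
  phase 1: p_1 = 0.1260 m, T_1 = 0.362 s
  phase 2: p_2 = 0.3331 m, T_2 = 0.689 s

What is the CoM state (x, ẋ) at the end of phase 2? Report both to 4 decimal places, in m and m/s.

x = 1.6657, ẋ = 4.5695

phase 1: p=0.1260, T=0.362, ωT=1.219795, cosh=1.840892, sinh=1.545602; start (x,ẋ)=(0.141000, 0.418000) → end (x,ẋ)=(0.345346, 0.847614)
phase 2: p=0.3331, T=0.689, ωT=2.321654, cosh=5.145317, sinh=5.047206; start (x,ẋ)=(0.345346, 0.847614) → end (x,ẋ)=(1.665720, 4.569507)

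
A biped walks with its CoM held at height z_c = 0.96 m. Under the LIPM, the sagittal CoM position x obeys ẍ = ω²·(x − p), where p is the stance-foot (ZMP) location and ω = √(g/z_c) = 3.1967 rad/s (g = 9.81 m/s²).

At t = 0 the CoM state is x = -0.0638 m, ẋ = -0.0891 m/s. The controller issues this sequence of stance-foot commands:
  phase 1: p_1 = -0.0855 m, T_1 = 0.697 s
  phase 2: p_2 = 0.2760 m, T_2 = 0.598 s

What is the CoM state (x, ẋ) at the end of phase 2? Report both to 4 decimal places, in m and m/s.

x = -1.1667, ẋ = -4.4436

phase 1: p=-0.0855, T=0.697, ωT=2.228100, cosh=4.694973, sinh=4.587240; start (x,ẋ)=(-0.063800, -0.089100) → end (x,ẋ)=(-0.111477, -0.100113)
phase 2: p=0.2760, T=0.598, ωT=1.911627, cosh=3.455961, sinh=3.308121; start (x,ẋ)=(-0.111477, -0.100113) → end (x,ẋ)=(-1.166707, -4.443581)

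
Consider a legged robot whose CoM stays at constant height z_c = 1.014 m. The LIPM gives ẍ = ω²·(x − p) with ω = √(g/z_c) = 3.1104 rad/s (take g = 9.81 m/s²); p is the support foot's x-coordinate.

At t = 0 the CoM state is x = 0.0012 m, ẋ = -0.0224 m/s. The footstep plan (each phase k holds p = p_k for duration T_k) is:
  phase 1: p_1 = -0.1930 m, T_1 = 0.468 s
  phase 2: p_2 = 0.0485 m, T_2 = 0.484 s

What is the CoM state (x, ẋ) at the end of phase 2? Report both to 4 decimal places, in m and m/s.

phase 1: p=-0.1930, T=0.468, ωT=1.455667, cosh=2.260294, sinh=2.027049; start (x,ẋ)=(0.001200, -0.022400) → end (x,ẋ)=(0.231351, 1.173788)
phase 2: p=0.0485, T=0.484, ωT=1.505434, cosh=2.364014, sinh=2.142093; start (x,ẋ)=(0.231351, 1.173788) → end (x,ẋ)=(1.289135, 3.993144)

x = 1.2891, ẋ = 3.9931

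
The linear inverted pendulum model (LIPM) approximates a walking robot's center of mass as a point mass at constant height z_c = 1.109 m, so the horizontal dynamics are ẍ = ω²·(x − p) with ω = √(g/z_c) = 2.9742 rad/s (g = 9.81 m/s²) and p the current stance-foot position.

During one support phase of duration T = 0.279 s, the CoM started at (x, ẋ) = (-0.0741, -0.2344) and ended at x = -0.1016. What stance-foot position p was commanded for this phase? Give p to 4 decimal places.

p = -0.1994

ωT = 2.9742·0.279 = 0.829802; cosh(ωT) = 1.364500, sinh(ωT) = 0.928364
x(T) = p + (x₀−p)·cosh(ωT) + (ẋ₀/ω)·sinh(ωT) ⇒ p·(1 − cosh) = x(T) − x₀·cosh − (ẋ₀/ω)·sinh
numerator   = -0.1016 − (-0.0741)·1.364500 − (-0.2344/2.9742)·0.928364 = 0.072675
denominator = 1 − 1.364500 = -0.364500
p = 0.072675 / -0.364500 = -0.1994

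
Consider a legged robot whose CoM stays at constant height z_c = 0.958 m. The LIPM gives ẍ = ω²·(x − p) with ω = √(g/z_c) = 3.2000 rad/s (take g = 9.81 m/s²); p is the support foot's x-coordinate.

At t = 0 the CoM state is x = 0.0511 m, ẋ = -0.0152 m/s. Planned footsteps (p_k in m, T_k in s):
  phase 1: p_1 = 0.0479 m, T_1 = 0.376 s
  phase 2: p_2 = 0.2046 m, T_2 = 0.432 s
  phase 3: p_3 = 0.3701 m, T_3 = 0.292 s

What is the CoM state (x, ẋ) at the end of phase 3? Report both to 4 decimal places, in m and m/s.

x = -0.7016, ẋ = -3.1726

phase 1: p=0.0479, T=0.376, ωT=1.203200, cosh=1.815495, sinh=1.515263; start (x,ẋ)=(0.051100, -0.015200) → end (x,ẋ)=(0.046512, -0.012079)
phase 2: p=0.2046, T=0.432, ωT=1.382400, cosh=2.117714, sinh=1.866739; start (x,ẋ)=(0.046512, -0.012079) → end (x,ẋ)=(-0.137232, -0.969929)
phase 3: p=0.3701, T=0.292, ωT=0.934400, cosh=1.469254, sinh=1.076432; start (x,ẋ)=(-0.137232, -0.969929) → end (x,ẋ)=(-0.701568, -3.172616)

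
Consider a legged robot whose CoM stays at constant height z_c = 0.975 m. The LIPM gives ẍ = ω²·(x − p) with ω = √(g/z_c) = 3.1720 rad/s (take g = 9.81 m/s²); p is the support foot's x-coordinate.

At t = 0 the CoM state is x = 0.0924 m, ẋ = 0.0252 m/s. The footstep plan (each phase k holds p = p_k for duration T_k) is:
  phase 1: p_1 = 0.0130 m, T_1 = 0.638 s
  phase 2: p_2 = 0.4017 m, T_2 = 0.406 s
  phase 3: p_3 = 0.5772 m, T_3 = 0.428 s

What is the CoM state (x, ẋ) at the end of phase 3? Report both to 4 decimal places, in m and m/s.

phase 1: p=0.0130, T=0.638, ωT=2.023736, cosh=3.849351, sinh=3.717190; start (x,ẋ)=(0.092400, 0.025200) → end (x,ẋ)=(0.348170, 1.033203)
phase 2: p=0.4017, T=0.406, ωT=1.287832, cosh=1.950394, sinh=1.674525; start (x,ẋ)=(0.348170, 1.033203) → end (x,ẋ)=(0.842732, 1.730822)
phase 3: p=0.5772, T=0.428, ωT=1.357616, cosh=2.072095, sinh=1.814821; start (x,ẋ)=(0.842732, 1.730822) → end (x,ẋ)=(2.117675, 5.114989)

x = 2.1177, ẋ = 5.1150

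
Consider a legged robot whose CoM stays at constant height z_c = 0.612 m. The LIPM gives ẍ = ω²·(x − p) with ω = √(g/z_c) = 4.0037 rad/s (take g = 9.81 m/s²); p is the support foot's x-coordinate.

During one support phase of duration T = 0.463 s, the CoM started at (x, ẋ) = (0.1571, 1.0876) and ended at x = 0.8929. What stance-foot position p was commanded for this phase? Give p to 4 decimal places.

ωT = 4.0037·0.463 = 1.853713; cosh(ωT) = 3.270066, sinh(ωT) = 3.113412
x(T) = p + (x₀−p)·cosh(ωT) + (ẋ₀/ω)·sinh(ωT) ⇒ p·(1 − cosh) = x(T) − x₀·cosh − (ẋ₀/ω)·sinh
numerator   = 0.8929 − (0.1571)·3.270066 − (1.0876/4.0037)·3.113412 = -0.466582
denominator = 1 − 3.270066 = -2.270066
p = -0.466582 / -2.270066 = 0.2055

p = 0.2055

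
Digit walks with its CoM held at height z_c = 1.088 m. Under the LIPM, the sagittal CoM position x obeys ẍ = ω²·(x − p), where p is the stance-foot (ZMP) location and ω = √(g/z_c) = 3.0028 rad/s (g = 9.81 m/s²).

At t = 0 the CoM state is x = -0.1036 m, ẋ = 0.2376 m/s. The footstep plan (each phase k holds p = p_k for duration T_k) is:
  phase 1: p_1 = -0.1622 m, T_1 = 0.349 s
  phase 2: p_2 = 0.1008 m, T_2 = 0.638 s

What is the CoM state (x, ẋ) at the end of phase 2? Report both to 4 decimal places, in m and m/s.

phase 1: p=-0.1622, T=0.349, ωT=1.047977, cosh=1.601261, sinh=1.250615; start (x,ẋ)=(-0.103600, 0.237600) → end (x,ẋ)=(0.030590, 0.600523)
phase 2: p=0.1008, T=0.638, ωT=1.915786, cosh=3.469752, sinh=3.322526; start (x,ẋ)=(0.030590, 0.600523) → end (x,ẋ)=(0.521654, 1.383192)

x = 0.5217, ẋ = 1.3832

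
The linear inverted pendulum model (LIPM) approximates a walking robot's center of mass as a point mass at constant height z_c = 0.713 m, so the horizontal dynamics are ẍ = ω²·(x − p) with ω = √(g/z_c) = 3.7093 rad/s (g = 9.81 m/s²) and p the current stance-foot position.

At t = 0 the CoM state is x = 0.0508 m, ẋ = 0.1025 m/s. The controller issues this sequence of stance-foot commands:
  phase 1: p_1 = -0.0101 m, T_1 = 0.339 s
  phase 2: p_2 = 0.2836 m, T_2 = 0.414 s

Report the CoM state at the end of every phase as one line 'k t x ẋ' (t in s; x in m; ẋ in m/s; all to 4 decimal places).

phase 1: p=-0.0101, T=0.339, ωT=1.257453, cosh=1.900415, sinh=1.616038; start (x,ẋ)=(0.050800, 0.102500) → end (x,ẋ)=(0.150292, 0.559850)
phase 2: p=0.2836, T=0.414, ωT=1.535650, cosh=2.429830, sinh=2.214514; start (x,ẋ)=(0.150292, 0.559850) → end (x,ẋ)=(0.293923, 0.265305)

1 0.3390 0.1503 0.5598
2 0.7530 0.2939 0.2653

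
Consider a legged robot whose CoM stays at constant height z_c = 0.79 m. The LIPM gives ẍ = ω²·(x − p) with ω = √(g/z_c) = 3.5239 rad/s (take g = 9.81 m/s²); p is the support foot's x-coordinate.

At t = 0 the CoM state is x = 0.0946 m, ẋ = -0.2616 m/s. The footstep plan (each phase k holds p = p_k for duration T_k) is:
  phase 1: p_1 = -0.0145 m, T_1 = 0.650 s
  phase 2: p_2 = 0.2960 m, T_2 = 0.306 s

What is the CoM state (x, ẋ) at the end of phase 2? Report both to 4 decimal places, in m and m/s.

phase 1: p=-0.0145, T=0.650, ωT=2.290535, cosh=4.990717, sinh=4.889505; start (x,ẋ)=(0.094600, -0.261600) → end (x,ẋ)=(0.167010, 0.574235)
phase 2: p=0.2960, T=0.306, ωT=1.078313, cosh=1.639943, sinh=1.299774; start (x,ẋ)=(0.167010, 0.574235) → end (x,ẋ)=(0.296268, 0.350905)

x = 0.2963, ẋ = 0.3509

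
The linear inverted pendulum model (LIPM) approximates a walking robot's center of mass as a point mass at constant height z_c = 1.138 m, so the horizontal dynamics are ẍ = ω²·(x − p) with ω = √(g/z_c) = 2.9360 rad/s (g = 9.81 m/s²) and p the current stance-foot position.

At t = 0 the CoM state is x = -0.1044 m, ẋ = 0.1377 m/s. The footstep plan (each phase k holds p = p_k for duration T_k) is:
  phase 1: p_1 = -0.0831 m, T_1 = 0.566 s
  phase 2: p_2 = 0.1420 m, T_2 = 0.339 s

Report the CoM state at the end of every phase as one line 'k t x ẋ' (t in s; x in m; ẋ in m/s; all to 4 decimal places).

1 0.5660 -0.0221 0.2170
2 0.9050 -0.0240 -0.2292

phase 1: p=-0.0831, T=0.566, ωT=1.661776, cosh=2.729231, sinh=2.539429; start (x,ẋ)=(-0.104400, 0.137700) → end (x,ẋ)=(-0.022132, 0.217007)
phase 2: p=0.1420, T=0.339, ωT=0.995304, cosh=1.537579, sinh=1.167968; start (x,ẋ)=(-0.022132, 0.217007) → end (x,ẋ)=(-0.024038, -0.229168)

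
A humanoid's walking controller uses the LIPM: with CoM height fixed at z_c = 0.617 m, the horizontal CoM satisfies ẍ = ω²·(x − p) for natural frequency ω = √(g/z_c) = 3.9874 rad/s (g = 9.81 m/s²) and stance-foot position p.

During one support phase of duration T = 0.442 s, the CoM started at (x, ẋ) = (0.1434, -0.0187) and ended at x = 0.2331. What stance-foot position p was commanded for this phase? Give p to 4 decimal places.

ωT = 3.9874·0.442 = 1.762431; cosh(ωT) = 2.999105, sinh(ωT) = 2.827478
x(T) = p + (x₀−p)·cosh(ωT) + (ẋ₀/ω)·sinh(ωT) ⇒ p·(1 − cosh) = x(T) − x₀·cosh − (ẋ₀/ω)·sinh
numerator   = 0.2331 − (0.1434)·2.999105 − (-0.0187/3.9874)·2.827478 = -0.183711
denominator = 1 − 2.999105 = -1.999105
p = -0.183711 / -1.999105 = 0.0919

p = 0.0919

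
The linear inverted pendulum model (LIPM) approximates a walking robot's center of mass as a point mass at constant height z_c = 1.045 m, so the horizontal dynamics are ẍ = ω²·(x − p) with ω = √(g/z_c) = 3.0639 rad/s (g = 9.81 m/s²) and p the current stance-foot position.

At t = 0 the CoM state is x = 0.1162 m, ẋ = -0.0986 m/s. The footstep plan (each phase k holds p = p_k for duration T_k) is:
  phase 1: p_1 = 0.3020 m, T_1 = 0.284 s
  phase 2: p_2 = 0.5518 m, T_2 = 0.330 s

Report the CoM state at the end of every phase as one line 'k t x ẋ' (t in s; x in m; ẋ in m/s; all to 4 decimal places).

phase 1: p=0.3020, T=0.284, ωT=0.870148, cosh=1.403076, sinh=0.984187; start (x,ẋ)=(0.116200, -0.098600) → end (x,ẋ)=(0.009636, -0.698614)
phase 2: p=0.5518, T=0.330, ωT=1.011087, cosh=1.556205, sinh=1.192382; start (x,ẋ)=(0.009636, -0.698614) → end (x,ẋ)=(-0.563799, -3.067895)

1 0.2840 0.0096 -0.6986
2 0.6140 -0.5638 -3.0679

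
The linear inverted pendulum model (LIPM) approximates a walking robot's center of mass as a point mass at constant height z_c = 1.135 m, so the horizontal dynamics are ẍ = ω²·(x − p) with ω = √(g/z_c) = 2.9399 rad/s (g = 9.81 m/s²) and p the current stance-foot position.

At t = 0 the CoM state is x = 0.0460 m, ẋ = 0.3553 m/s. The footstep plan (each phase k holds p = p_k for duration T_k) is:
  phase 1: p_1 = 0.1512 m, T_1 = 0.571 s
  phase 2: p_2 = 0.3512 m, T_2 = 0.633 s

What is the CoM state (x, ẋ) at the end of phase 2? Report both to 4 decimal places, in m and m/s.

x = -0.0409, ẋ = -1.0421

phase 1: p=0.1512, T=0.571, ωT=1.678683, cosh=2.772557, sinh=2.585937; start (x,ẋ)=(0.046000, 0.355300) → end (x,ẋ)=(0.172049, 0.185317)
phase 2: p=0.3512, T=0.633, ωT=1.860957, cosh=3.292705, sinh=3.137181; start (x,ẋ)=(0.172049, 0.185317) → end (x,ẋ)=(-0.040938, -1.042114)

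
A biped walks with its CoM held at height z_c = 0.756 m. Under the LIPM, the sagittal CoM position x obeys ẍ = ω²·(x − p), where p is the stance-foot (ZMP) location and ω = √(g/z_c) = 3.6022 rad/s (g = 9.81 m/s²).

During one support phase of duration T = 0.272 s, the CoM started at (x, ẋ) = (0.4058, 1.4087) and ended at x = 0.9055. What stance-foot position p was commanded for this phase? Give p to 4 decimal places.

p = 0.3053

ωT = 3.6022·0.272 = 0.979798; cosh(ωT) = 1.519653, sinh(ωT) = 1.144266
x(T) = p + (x₀−p)·cosh(ωT) + (ẋ₀/ω)·sinh(ωT) ⇒ p·(1 − cosh) = x(T) − x₀·cosh − (ẋ₀/ω)·sinh
numerator   = 0.9055 − (0.4058)·1.519653 − (1.4087/3.6022)·1.144266 = -0.158659
denominator = 1 − 1.519653 = -0.519653
p = -0.158659 / -0.519653 = 0.3053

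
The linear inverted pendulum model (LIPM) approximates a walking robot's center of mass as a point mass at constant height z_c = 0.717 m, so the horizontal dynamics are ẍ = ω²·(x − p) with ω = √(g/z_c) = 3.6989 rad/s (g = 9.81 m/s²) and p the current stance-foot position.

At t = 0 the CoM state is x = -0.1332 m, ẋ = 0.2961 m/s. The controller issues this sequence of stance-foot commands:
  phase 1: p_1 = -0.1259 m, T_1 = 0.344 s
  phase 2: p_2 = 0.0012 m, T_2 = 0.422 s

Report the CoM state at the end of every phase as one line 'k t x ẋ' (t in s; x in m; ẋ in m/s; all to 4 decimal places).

1 0.3440 -0.0083 0.5255
2 0.7660 0.3011 1.2268

phase 1: p=-0.1259, T=0.344, ωT=1.272422, cosh=1.924819, sinh=1.644667; start (x,ẋ)=(-0.133200, 0.296100) → end (x,ẋ)=(-0.008294, 0.525530)
phase 2: p=0.0012, T=0.422, ωT=1.560936, cosh=2.486608, sinh=2.276669; start (x,ẋ)=(-0.008294, 0.525530) → end (x,ẋ)=(0.301054, 1.226834)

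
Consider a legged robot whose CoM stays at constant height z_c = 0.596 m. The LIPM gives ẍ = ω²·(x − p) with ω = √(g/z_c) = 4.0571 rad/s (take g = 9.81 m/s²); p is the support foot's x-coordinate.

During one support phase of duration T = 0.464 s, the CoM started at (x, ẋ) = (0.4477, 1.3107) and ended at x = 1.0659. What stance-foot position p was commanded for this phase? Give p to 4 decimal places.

ωT = 4.0571·0.464 = 1.882494; cosh(ωT) = 3.361041, sinh(ωT) = 3.208831
x(T) = p + (x₀−p)·cosh(ωT) + (ẋ₀/ω)·sinh(ωT) ⇒ p·(1 − cosh) = x(T) − x₀·cosh − (ẋ₀/ω)·sinh
numerator   = 1.0659 − (0.4477)·3.361041 − (1.3107/4.0571)·3.208831 = -1.475494
denominator = 1 − 3.361041 = -2.361041
p = -1.475494 / -2.361041 = 0.6249

p = 0.6249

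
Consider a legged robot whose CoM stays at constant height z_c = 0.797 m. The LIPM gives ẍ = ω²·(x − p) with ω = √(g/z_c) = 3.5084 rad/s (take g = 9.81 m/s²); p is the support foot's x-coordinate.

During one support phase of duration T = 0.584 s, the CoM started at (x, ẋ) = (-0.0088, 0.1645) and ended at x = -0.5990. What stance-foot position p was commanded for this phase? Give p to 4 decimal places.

ωT = 3.5084·0.584 = 2.048906; cosh(ωT) = 3.944140, sinh(ωT) = 3.815264
x(T) = p + (x₀−p)·cosh(ωT) + (ẋ₀/ω)·sinh(ωT) ⇒ p·(1 − cosh) = x(T) − x₀·cosh − (ẋ₀/ω)·sinh
numerator   = -0.5990 − (-0.0088)·3.944140 − (0.1645/3.5084)·3.815264 = -0.743180
denominator = 1 − 3.944140 = -2.944140
p = -0.743180 / -2.944140 = 0.2524

p = 0.2524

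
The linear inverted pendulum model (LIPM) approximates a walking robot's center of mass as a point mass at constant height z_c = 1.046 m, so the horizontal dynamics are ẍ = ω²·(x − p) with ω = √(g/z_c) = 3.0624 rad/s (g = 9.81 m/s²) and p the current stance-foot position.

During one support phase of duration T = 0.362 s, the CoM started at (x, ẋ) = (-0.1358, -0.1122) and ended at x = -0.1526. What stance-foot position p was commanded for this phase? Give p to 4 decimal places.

ωT = 3.0624·0.362 = 1.108589; cosh(ωT) = 1.680052, sinh(ωT) = 1.350027
x(T) = p + (x₀−p)·cosh(ωT) + (ẋ₀/ω)·sinh(ωT) ⇒ p·(1 − cosh) = x(T) − x₀·cosh − (ẋ₀/ω)·sinh
numerator   = -0.1526 − (-0.1358)·1.680052 − (-0.1122/3.0624)·1.350027 = 0.125013
denominator = 1 − 1.680052 = -0.680052
p = 0.125013 / -0.680052 = -0.1838

p = -0.1838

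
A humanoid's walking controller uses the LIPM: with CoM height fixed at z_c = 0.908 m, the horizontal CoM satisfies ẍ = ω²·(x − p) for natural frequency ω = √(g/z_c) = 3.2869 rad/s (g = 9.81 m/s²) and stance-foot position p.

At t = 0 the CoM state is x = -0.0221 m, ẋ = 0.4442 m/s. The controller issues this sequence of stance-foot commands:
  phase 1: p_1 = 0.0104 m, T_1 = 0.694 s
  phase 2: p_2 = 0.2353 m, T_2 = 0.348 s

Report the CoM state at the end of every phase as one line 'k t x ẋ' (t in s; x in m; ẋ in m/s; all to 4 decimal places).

phase 1: p=0.0104, T=0.694, ωT=2.281109, cosh=4.944848, sinh=4.842677; start (x,ẋ)=(-0.022100, 0.444200) → end (x,ẋ)=(0.504144, 1.679186)
phase 2: p=0.2353, T=0.348, ωT=1.143841, cosh=1.728697, sinh=1.410105; start (x,ẋ)=(0.504144, 1.679186) → end (x,ẋ)=(1.420433, 4.148863)

1 0.6940 0.5041 1.6792
2 1.0420 1.4204 4.1489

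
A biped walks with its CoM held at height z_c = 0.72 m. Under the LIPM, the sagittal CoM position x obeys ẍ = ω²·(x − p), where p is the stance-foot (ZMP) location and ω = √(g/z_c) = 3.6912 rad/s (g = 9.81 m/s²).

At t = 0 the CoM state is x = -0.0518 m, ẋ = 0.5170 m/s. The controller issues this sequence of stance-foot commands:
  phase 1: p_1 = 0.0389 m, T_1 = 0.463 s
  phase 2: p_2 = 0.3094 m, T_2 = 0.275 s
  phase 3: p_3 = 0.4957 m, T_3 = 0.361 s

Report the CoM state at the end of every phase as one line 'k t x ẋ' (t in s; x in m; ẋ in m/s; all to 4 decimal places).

1 0.4630 0.1543 0.5803
2 0.7380 0.2558 0.2198
3 1.0990 0.1144 -1.1158

phase 1: p=0.0389, T=0.463, ωT=1.709026, cosh=2.852309, sinh=2.671267; start (x,ẋ)=(-0.051800, 0.517000) → end (x,ẋ)=(0.154341, 0.580325)
phase 2: p=0.3094, T=0.275, ωT=1.015080, cosh=1.560979, sinh=1.198605; start (x,ẋ)=(0.154341, 0.580325) → end (x,ẋ)=(0.255799, 0.219849)
phase 3: p=0.4957, T=0.361, ωT=1.332523, cosh=2.027203, sinh=1.763392; start (x,ẋ)=(0.255799, 0.219849) → end (x,ẋ)=(0.114400, -1.115845)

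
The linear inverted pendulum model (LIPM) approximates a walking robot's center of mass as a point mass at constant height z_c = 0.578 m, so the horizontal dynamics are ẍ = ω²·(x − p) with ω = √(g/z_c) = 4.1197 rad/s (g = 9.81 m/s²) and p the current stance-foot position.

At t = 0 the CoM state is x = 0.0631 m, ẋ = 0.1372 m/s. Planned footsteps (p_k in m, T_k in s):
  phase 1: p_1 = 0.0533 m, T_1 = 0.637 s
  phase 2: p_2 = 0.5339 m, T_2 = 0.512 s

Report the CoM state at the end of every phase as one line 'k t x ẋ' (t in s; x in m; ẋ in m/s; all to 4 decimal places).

1 0.6370 0.3497 1.2282
2 1.1490 0.9744 2.0556

phase 1: p=0.0533, T=0.637, ωT=2.624249, cosh=6.933352, sinh=6.860858; start (x,ẋ)=(0.063100, 0.137200) → end (x,ẋ)=(0.349737, 1.228250)
phase 2: p=0.5339, T=0.512, ωT=2.109286, cosh=4.181841, sinh=4.060516; start (x,ẋ)=(0.349737, 1.228250) → end (x,ẋ)=(0.974363, 2.055641)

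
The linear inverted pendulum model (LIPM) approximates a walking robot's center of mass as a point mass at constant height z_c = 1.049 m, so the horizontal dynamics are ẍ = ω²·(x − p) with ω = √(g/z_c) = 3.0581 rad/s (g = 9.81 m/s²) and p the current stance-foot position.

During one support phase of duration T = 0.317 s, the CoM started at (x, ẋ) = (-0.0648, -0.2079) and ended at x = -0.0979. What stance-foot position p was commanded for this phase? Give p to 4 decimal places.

ωT = 3.0581·0.317 = 0.969418; cosh(ωT) = 1.507856, sinh(ωT) = 1.128552
x(T) = p + (x₀−p)·cosh(ωT) + (ẋ₀/ω)·sinh(ωT) ⇒ p·(1 − cosh) = x(T) − x₀·cosh − (ẋ₀/ω)·sinh
numerator   = -0.0979 − (-0.0648)·1.507856 − (-0.2079/3.0581)·1.128552 = 0.076532
denominator = 1 − 1.507856 = -0.507856
p = 0.076532 / -0.507856 = -0.1507

p = -0.1507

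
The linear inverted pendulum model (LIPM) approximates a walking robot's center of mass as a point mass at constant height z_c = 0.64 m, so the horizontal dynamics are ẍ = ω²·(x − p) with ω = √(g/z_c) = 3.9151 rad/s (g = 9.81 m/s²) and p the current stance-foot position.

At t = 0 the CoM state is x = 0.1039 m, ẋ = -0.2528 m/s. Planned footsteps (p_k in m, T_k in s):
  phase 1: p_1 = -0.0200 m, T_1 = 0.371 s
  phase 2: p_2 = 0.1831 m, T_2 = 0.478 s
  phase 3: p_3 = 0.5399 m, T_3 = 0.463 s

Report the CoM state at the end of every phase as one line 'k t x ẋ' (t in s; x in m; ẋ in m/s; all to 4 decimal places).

1 0.3710 0.1288 0.4100
2 0.8490 0.3348 0.6897
3 1.3120 0.4202 -0.2251

phase 1: p=-0.0200, T=0.371, ωT=1.452502, cosh=2.253889, sinh=2.019905; start (x,ẋ)=(0.103900, -0.252800) → end (x,ẋ)=(0.128831, 0.410034)
phase 2: p=0.1831, T=0.478, ωT=1.871418, cosh=3.325704, sinh=3.171798; start (x,ẋ)=(0.128831, 0.410034) → end (x,ẋ)=(0.334803, 0.689740)
phase 3: p=0.5399, T=0.463, ωT=1.812691, cosh=3.145064, sinh=2.981850; start (x,ẋ)=(0.334803, 0.689740) → end (x,ẋ)=(0.420182, -0.225075)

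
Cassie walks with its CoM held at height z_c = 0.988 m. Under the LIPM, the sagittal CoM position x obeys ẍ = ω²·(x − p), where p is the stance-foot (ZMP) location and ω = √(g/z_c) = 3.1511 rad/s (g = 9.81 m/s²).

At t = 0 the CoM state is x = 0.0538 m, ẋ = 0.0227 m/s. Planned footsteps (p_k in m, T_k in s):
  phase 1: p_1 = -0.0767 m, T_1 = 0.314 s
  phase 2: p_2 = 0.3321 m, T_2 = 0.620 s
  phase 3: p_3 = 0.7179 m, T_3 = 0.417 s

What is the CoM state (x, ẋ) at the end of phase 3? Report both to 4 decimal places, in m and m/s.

phase 1: p=-0.0767, T=0.314, ωT=0.989445, cosh=1.530763, sinh=1.158980; start (x,ẋ)=(0.053800, 0.022700) → end (x,ẋ)=(0.131414, 0.511342)
phase 2: p=0.3321, T=0.620, ωT=1.953682, cosh=3.598183, sinh=3.456432; start (x,ẋ)=(0.131414, 0.511342) → end (x,ẋ)=(0.170883, -0.345885)
phase 3: p=0.7179, T=0.417, ωT=1.314009, cosh=1.994901, sinh=1.726160; start (x,ẋ)=(0.170883, -0.345885) → end (x,ẋ)=(-0.562818, -3.665395)

x = -0.5628, ẋ = -3.6654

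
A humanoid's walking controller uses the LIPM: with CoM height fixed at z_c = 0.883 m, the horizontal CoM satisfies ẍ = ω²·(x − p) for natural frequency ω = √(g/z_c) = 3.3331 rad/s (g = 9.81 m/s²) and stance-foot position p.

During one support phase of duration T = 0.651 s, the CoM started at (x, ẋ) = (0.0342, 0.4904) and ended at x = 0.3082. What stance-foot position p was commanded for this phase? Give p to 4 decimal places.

p = 0.1395

ωT = 3.3331·0.651 = 2.169848; cosh(ωT) = 4.435574, sinh(ωT) = 4.321379
x(T) = p + (x₀−p)·cosh(ωT) + (ẋ₀/ω)·sinh(ωT) ⇒ p·(1 − cosh) = x(T) − x₀·cosh − (ẋ₀/ω)·sinh
numerator   = 0.3082 − (0.0342)·4.435574 − (0.4904/3.3331)·4.321379 = -0.479302
denominator = 1 − 4.435574 = -3.435574
p = -0.479302 / -3.435574 = 0.1395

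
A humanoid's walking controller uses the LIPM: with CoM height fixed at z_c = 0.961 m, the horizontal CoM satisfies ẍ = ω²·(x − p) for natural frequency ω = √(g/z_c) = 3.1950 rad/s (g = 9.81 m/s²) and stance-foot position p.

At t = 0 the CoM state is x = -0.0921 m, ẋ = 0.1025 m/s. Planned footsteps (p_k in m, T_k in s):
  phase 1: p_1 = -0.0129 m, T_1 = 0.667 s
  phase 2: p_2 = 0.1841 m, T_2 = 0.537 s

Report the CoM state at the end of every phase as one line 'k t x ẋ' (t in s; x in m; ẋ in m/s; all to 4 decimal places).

1 0.6670 -0.2180 -0.6130
2 1.2040 -1.4861 -5.2155

phase 1: p=-0.0129, T=0.667, ωT=2.131065, cosh=4.271272, sinh=4.152561; start (x,ẋ)=(-0.092100, 0.102500) → end (x,ẋ)=(-0.217965, -0.612975)
phase 2: p=0.1841, T=0.537, ωT=1.715715, cosh=2.870243, sinh=2.690407; start (x,ẋ)=(-0.217965, -0.612975) → end (x,ẋ)=(-1.486091, -5.215478)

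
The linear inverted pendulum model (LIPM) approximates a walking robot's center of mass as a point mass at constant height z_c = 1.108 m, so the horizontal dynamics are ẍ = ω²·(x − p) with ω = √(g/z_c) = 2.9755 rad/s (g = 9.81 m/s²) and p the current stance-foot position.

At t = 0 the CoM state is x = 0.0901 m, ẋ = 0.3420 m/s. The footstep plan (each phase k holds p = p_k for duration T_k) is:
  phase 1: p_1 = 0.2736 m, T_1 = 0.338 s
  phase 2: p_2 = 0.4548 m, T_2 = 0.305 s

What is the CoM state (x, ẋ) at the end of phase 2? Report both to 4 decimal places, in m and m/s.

phase 1: p=0.2736, T=0.338, ωT=1.005719, cosh=1.549827, sinh=1.184045; start (x,ẋ)=(0.090100, 0.342000) → end (x,ẋ)=(0.125299, -0.116453)
phase 2: p=0.4548, T=0.305, ωT=0.907527, cosh=1.440854, sinh=1.037333; start (x,ẋ)=(0.125299, -0.116453) → end (x,ẋ)=(-0.060561, -1.184824)

x = -0.0606, ẋ = -1.1848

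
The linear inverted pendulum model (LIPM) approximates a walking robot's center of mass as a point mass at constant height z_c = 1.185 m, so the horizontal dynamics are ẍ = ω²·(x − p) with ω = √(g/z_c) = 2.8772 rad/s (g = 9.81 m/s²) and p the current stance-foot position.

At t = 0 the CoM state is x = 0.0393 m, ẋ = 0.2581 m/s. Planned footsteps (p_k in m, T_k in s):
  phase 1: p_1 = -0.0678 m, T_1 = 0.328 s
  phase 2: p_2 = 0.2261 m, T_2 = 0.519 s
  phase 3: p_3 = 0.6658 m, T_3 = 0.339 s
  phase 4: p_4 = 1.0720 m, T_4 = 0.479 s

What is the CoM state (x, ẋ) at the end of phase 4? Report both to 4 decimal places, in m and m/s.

x = 2.8382, ẋ = 5.5142

phase 1: p=-0.0678, T=0.328, ωT=0.943722, cosh=1.479352, sinh=1.090175; start (x,ẋ)=(0.039300, 0.258100) → end (x,ẋ)=(0.188433, 0.717756)
phase 2: p=0.2261, T=0.519, ωT=1.493267, cosh=2.338126, sinh=2.113488; start (x,ẋ)=(0.188433, 0.717756) → end (x,ẋ)=(0.665268, 1.449153)
phase 3: p=0.6658, T=0.339, ωT=0.975371, cosh=1.514601, sinh=1.137549; start (x,ẋ)=(0.665268, 1.449153) → end (x,ẋ)=(1.237941, 2.193148)
phase 4: p=1.0720, T=0.479, ωT=1.378179, cosh=2.109853, sinh=1.857816; start (x,ẋ)=(1.237941, 2.193148) → end (x,ẋ)=(2.838232, 5.514223)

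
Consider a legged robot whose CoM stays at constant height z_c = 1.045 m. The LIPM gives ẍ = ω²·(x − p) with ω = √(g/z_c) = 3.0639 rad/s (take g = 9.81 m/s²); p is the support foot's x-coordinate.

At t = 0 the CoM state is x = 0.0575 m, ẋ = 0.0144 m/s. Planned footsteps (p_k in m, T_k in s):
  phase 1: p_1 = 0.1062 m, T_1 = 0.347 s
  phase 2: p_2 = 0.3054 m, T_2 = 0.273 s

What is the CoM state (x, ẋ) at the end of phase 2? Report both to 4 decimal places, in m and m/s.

x = -0.1187, ẋ = -1.0104

phase 1: p=0.1062, T=0.347, ωT=1.063173, cosh=1.620452, sinh=1.275093; start (x,ẋ)=(0.057500, 0.014400) → end (x,ẋ)=(0.033277, -0.166925)
phase 2: p=0.3054, T=0.273, ωT=0.836445, cosh=1.370697, sinh=0.937449; start (x,ẋ)=(0.033277, -0.166925) → end (x,ẋ)=(-0.118672, -1.010409)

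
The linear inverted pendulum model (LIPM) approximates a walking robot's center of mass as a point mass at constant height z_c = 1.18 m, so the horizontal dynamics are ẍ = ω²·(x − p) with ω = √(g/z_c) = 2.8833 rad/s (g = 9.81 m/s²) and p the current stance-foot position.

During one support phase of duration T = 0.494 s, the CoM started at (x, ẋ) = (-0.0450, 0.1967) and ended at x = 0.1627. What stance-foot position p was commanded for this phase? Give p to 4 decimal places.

p = -0.1069

ωT = 2.8833·0.494 = 1.424350; cosh(ωT) = 2.197911, sinh(ωT) = 1.957246
x(T) = p + (x₀−p)·cosh(ωT) + (ẋ₀/ω)·sinh(ωT) ⇒ p·(1 − cosh) = x(T) − x₀·cosh − (ẋ₀/ω)·sinh
numerator   = 0.1627 − (-0.0450)·2.197911 − (0.1967/2.8833)·1.957246 = 0.128082
denominator = 1 − 2.197911 = -1.197911
p = 0.128082 / -1.197911 = -0.1069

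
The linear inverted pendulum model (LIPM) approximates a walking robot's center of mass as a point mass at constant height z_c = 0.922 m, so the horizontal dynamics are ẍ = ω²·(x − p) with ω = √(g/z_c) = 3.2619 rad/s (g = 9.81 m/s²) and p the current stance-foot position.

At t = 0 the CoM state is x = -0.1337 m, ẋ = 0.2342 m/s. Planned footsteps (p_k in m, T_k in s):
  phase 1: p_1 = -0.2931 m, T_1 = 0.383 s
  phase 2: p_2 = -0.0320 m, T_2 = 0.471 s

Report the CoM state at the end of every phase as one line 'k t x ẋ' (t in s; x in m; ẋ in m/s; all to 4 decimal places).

phase 1: p=-0.2931, T=0.383, ωT=1.249308, cosh=1.887315, sinh=1.600612; start (x,ẋ)=(-0.133700, 0.234200) → end (x,ẋ)=(0.122660, 1.274242)
phase 2: p=-0.0320, T=0.471, ωT=1.536355, cosh=2.431391, sinh=2.216227; start (x,ẋ)=(0.122660, 1.274242) → end (x,ẋ)=(1.209795, 4.216235)

1 0.3830 0.1227 1.2742
2 0.8540 1.2098 4.2162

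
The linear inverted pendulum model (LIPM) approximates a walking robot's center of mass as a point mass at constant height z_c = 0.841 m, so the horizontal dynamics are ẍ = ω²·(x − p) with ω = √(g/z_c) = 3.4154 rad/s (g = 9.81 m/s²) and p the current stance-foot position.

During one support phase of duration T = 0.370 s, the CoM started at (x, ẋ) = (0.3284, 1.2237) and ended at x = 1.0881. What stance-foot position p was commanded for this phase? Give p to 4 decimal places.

p = 0.1346

ωT = 3.4154·0.370 = 1.263698; cosh(ωT) = 1.910545, sinh(ωT) = 1.627938
x(T) = p + (x₀−p)·cosh(ωT) + (ẋ₀/ω)·sinh(ωT) ⇒ p·(1 − cosh) = x(T) − x₀·cosh − (ẋ₀/ω)·sinh
numerator   = 1.0881 − (0.3284)·1.910545 − (1.2237/3.4154)·1.627938 = -0.122595
denominator = 1 − 1.910545 = -0.910545
p = -0.122595 / -0.910545 = 0.1346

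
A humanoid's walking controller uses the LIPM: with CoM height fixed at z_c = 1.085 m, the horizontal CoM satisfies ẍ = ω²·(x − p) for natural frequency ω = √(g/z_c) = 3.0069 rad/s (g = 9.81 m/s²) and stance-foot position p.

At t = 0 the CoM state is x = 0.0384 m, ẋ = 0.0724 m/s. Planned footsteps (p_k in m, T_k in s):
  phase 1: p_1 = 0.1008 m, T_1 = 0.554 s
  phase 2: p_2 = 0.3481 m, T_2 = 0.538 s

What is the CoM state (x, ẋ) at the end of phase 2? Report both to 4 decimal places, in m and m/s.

x = -0.8125, ẋ = -3.3324

phase 1: p=0.1008, T=0.554, ωT=1.665823, cosh=2.739529, sinh=2.550494; start (x,ẋ)=(0.038400, 0.072400) → end (x,ẋ)=(-0.008736, -0.280209)
phase 2: p=0.3481, T=0.538, ωT=1.617712, cosh=2.619948, sinh=2.421596; start (x,ẋ)=(-0.008736, -0.280209) → end (x,ẋ)=(-0.812456, -3.332431)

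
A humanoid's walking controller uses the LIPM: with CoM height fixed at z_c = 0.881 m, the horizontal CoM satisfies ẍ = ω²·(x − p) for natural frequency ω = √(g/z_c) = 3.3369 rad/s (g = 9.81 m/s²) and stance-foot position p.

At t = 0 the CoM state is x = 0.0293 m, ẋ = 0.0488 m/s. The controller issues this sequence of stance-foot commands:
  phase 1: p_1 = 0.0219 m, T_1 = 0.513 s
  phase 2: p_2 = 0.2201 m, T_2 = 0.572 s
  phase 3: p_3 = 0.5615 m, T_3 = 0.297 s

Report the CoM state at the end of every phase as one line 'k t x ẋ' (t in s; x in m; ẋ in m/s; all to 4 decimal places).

1 0.5130 0.0822 0.2057
2 1.0850 -0.0517 -0.8082
3 1.3820 -0.6596 -3.6150

phase 1: p=0.0219, T=0.513, ωT=1.711830, cosh=2.859811, sinh=2.679276; start (x,ẋ)=(0.029300, 0.048800) → end (x,ẋ)=(0.082245, 0.205718)
phase 2: p=0.2201, T=0.572, ωT=1.908707, cosh=3.446317, sinh=3.298045; start (x,ẋ)=(0.082245, 0.205718) → end (x,ẋ)=(-0.051668, -0.808155)
phase 3: p=0.5615, T=0.297, ωT=0.991059, cosh=1.532635, sinh=1.161452; start (x,ẋ)=(-0.051668, -0.808155) → end (x,ẋ)=(-0.659552, -3.615030)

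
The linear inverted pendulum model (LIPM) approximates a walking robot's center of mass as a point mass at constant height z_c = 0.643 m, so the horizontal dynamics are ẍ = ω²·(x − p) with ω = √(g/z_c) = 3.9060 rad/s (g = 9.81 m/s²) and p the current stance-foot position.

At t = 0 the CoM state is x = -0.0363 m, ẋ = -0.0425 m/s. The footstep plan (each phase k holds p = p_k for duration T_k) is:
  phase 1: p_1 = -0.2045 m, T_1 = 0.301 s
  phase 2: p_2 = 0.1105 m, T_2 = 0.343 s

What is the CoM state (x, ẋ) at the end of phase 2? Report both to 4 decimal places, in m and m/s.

x = 0.4483, ẋ = 1.5853

phase 1: p=-0.2045, T=0.301, ωT=1.175706, cosh=1.774515, sinh=1.465914; start (x,ẋ)=(-0.036300, -0.042500) → end (x,ẋ)=(0.078023, 0.887673)
phase 2: p=0.1105, T=0.343, ωT=1.339758, cosh=2.040014, sinh=1.778105; start (x,ẋ)=(0.078023, 0.887673) → end (x,ẋ)=(0.448337, 1.585306)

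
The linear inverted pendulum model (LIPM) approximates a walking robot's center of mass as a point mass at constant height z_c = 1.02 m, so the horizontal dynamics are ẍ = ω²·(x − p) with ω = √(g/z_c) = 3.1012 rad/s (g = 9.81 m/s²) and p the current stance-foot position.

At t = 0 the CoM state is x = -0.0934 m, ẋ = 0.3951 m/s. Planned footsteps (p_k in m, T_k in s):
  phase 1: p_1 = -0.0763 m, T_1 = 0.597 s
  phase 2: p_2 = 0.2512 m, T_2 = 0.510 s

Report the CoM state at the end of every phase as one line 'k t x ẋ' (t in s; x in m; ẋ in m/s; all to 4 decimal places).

phase 1: p=-0.0763, T=0.597, ωT=1.851416, cosh=3.262924, sinh=3.105910; start (x,ẋ)=(-0.093400, 0.395100) → end (x,ẋ)=(0.263604, 1.124473)
phase 2: p=0.2512, T=0.510, ωT=1.581612, cosh=2.534216, sinh=2.328572; start (x,ẋ)=(0.263604, 1.124473) → end (x,ẋ)=(1.126959, 2.939232)

1 0.5970 0.2636 1.1245
2 1.1070 1.1270 2.9392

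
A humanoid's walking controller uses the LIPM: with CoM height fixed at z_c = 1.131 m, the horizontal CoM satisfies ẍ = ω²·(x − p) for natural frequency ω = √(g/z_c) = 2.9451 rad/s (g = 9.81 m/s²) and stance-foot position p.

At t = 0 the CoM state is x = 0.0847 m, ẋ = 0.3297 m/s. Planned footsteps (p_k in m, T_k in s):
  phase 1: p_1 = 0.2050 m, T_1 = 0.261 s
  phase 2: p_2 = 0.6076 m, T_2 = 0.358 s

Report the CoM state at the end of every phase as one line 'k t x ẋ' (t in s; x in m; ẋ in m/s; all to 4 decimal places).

phase 1: p=0.2050, T=0.261, ωT=0.768671, cosh=1.310263, sinh=0.846635; start (x,ẋ)=(0.084700, 0.329700) → end (x,ẋ)=(0.142155, 0.132035)
phase 2: p=0.6076, T=0.358, ωT=1.054346, cosh=1.609259, sinh=1.260838; start (x,ẋ)=(0.142155, 0.132035) → end (x,ẋ)=(-0.084895, -1.515856)

1 0.2610 0.1422 0.1320
2 0.6190 -0.0849 -1.5159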